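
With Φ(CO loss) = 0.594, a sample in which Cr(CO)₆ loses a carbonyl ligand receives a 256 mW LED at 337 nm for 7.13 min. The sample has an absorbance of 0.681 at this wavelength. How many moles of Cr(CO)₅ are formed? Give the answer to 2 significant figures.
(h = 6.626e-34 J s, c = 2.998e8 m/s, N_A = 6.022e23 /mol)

Photon energy at 337 nm: hc/λ = (6.626e-34)(2.998e8)/(337e-9) = 5.895e-19 J.
Energy delivered: (256 mW)(427.8 s) = 109.5 J.
Photons incident: 109.5 / 5.895e-19 = 1.858e20, i.e. 1.858e20/6.022e23 = 3.085e-4 mol.
Fraction absorbed: 1 − 10^(−0.681) = 0.7916.
Photons absorbed: 0.7916 × 3.085e-4 = 2.442e-4 mol.
Product: Φ × n_abs = 0.594 × 2.442e-4 = 1.451e-4 mol.

1.5e-4 mol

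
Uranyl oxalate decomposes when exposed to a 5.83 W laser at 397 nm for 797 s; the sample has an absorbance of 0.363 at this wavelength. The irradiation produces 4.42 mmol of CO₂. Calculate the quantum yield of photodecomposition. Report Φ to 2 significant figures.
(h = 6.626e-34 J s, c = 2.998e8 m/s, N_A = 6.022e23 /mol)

Φ = 0.51

Product: 4.42 mmol = 0.00442 mol.
Photon energy at 397 nm: hc/λ = (6.626e-34)(2.998e8)/(397e-9) = 5.004e-19 J.
Energy delivered: (5.83 W)(797 s) = 4647 J.
Photons incident: 4647 / 5.004e-19 = 9.287e21, i.e. 9.287e21/6.022e23 = 0.01542 mol.
Fraction absorbed: 1 − 10^(−0.363) = 0.5665.
Photons absorbed: 0.5665 × 0.01542 = 0.008735 mol.
Φ = 0.00442 mol / 0.008735 mol photons = 0.51.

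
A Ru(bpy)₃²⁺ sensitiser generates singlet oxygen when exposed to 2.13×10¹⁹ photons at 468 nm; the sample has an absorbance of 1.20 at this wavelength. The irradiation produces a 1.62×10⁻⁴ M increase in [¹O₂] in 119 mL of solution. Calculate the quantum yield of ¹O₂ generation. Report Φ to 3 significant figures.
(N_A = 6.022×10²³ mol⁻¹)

Product: (1.62×10⁻⁴ M)(0.119 L) = 1.928×10⁻⁵ mol.
Moles of photons: 2.13×10¹⁹ / 6.022×10²³ = 3.537×10⁻⁵ mol.
Fraction absorbed: 1 − 10^(−1.20) = 0.9369.
Photons absorbed: 0.9369 × 3.537×10⁻⁵ = 3.314×10⁻⁵ mol.
Φ = 1.928×10⁻⁵ mol / 3.314×10⁻⁵ mol photons = 0.582.

Φ = 0.582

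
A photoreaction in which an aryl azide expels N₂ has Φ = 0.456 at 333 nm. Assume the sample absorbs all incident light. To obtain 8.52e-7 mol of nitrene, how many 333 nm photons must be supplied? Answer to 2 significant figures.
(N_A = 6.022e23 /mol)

Photons that must be absorbed: 8.52e-7 / 0.456 = 1.868e-6 mol.
Photon count: 1.868e-6 × 6.022e23 = 1.1e18.

1.1e18 photons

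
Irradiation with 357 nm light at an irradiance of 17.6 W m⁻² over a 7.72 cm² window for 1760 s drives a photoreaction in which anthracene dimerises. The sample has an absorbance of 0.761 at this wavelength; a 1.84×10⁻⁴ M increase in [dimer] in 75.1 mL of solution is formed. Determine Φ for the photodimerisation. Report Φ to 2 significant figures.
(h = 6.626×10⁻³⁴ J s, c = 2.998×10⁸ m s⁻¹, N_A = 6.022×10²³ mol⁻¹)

Φ = 0.23

Product: (1.84×10⁻⁴ M)(0.0751 L) = 1.382×10⁻⁵ mol.
Photon energy at 357 nm: hc/λ = (6.626×10⁻³⁴)(2.998×10⁸)/(357×10⁻⁹) = 5.564×10⁻¹⁹ J.
Energy delivered: (17.6 W m⁻²)(7.72×10⁻⁴ m²)(1760 s) = 23.91 J.
Photons incident: 23.91 / 5.564×10⁻¹⁹ = 4.297×10¹⁹, i.e. 4.297×10¹⁹/6.022×10²³ = 7.136×10⁻⁵ mol.
Fraction absorbed: 1 − 10^(−0.761) = 0.8266.
Photons absorbed: 0.8266 × 7.136×10⁻⁵ = 5.899×10⁻⁵ mol.
Φ = 1.382×10⁻⁵ mol / 5.899×10⁻⁵ mol photons = 0.23.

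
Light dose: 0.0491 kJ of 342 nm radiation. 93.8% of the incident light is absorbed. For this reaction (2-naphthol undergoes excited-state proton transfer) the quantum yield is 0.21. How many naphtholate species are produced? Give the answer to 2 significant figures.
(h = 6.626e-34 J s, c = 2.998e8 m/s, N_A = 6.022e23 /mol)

1.7e19 species

Photon energy at 342 nm: hc/λ = (6.626e-34)(2.998e8)/(342e-9) = 5.808e-19 J.
Incident energy: 0.0491 kJ = 49.1 J.
Photons incident: 49.1 / 5.808e-19 = 8.454e19, i.e. 8.454e19/6.022e23 = 1.404e-4 mol.
Photons absorbed: 0.938 × 1.404e-4 = 1.317e-4 mol.
Product: Φ × n_abs = 0.21 × 1.317e-4 = 2.766e-5 mol.
As a count: 2.766e-5 × 6.022e23 = 1.7e19.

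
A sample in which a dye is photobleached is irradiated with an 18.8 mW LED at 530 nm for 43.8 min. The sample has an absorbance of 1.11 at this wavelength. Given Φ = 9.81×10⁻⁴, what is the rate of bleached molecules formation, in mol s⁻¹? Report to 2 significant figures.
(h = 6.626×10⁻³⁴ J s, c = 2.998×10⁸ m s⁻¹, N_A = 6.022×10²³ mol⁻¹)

Photon energy at 530 nm: hc/λ = (6.626×10⁻³⁴)(2.998×10⁸)/(530×10⁻⁹) = 3.748×10⁻¹⁹ J.
Energy delivered: (18.8 mW)(2628 s) = 49.41 J.
Photons incident: 49.41 / 3.748×10⁻¹⁹ = 1.318×10²⁰, i.e. 1.318×10²⁰/6.022×10²³ = 2.189×10⁻⁴ mol.
Fraction absorbed: 1 − 10^(−1.11) = 0.9224.
Photons absorbed: 0.9224 × 2.189×10⁻⁴ = 2.019×10⁻⁴ mol.
Product formed: 9.81×10⁻⁴ × 2.019×10⁻⁴ = 1.981×10⁻⁷ mol.
Rate: 1.981×10⁻⁷ / 2628 s = 7.5×10⁻¹¹ mol s⁻¹.

7.5×10⁻¹¹ mol s⁻¹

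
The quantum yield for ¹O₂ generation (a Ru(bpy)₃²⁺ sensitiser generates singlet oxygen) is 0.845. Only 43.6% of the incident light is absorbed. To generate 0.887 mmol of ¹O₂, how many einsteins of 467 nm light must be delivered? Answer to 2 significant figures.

Product: 0.887 mmol = 8.87×10⁻⁴ mol.
Photons that must be absorbed: 8.87×10⁻⁴ / 0.845 = 0.001050 mol.
Incident photons needed: 0.001050 / 0.436 = 0.002408 mol.

0.0024 einstein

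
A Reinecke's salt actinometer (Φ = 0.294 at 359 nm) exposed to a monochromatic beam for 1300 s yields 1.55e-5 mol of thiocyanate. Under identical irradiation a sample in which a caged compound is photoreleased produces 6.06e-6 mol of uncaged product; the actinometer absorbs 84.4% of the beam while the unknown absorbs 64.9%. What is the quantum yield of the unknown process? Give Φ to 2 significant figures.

Φ = 0.15

Photons absorbed by the actinometer: 1.55e-5 / 0.294 = 5.272e-5 mol.
Incident flux: 5.272e-5 / 0.844 = 6.246e-5 einstein.
Absorbed by unknown: 0.649 × 6.246e-5 = 4.054e-5 mol.
Φ(unknown) = 6.06e-6 / 4.054e-5 = 0.15.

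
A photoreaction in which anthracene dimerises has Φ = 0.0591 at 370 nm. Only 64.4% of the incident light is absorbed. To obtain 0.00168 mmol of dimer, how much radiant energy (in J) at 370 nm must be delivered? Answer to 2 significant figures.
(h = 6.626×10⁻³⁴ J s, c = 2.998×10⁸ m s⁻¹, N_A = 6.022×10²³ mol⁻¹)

14 J

Product: 0.00168 mmol = 1.68×10⁻⁶ mol.
Photons that must be absorbed: 1.68×10⁻⁶ / 0.0591 = 2.843×10⁻⁵ mol.
Incident photons needed: 2.843×10⁻⁵ / 0.644 = 4.415×10⁻⁵ mol.
Photon energy: hc/λ = 5.369×10⁻¹⁹ J; per mole, 3.233×10⁵ J mol⁻¹.
Energy required: 4.415×10⁻⁵ × 3.233×10⁵ = 14 J.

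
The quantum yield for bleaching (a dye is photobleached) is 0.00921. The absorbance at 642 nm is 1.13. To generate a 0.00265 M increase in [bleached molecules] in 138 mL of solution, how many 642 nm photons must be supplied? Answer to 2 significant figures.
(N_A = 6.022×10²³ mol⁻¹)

Product: (0.00265 M)(0.138 L) = 3.657×10⁻⁴ mol.
Photons that must be absorbed: 3.657×10⁻⁴ / 0.00921 = 0.03971 mol.
Fraction absorbed: 1 − 10^(−1.13) = 0.9259.
Incident photons needed: 0.03971 / 0.9259 = 0.04289 mol.
Photon count: 0.04289 × 6.022×10²³ = 2.6×10²².

2.6×10²² photons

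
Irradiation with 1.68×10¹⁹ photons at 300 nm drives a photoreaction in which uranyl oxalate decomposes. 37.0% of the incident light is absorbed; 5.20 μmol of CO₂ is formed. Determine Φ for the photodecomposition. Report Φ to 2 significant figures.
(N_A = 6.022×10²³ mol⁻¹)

Φ = 0.50

Product: 5.20 μmol = 5.20×10⁻⁶ mol.
Moles of photons: 1.68×10¹⁹ / 6.022×10²³ = 2.790×10⁻⁵ mol.
Photons absorbed: 0.370 × 2.790×10⁻⁵ = 1.032×10⁻⁵ mol.
Φ = 5.20×10⁻⁶ mol / 1.032×10⁻⁵ mol photons = 0.50.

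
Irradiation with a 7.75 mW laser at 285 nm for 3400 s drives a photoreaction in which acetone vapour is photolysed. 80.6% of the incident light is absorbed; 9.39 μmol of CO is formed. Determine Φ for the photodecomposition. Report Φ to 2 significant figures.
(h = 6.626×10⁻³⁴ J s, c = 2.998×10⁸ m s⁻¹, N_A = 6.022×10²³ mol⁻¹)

Product: 9.39 μmol = 9.39×10⁻⁶ mol.
Photon energy at 285 nm: hc/λ = (6.626×10⁻³⁴)(2.998×10⁸)/(285×10⁻⁹) = 6.970×10⁻¹⁹ J.
Energy delivered: (7.75 mW)(3400 s) = 26.35 J.
Photons incident: 26.35 / 6.970×10⁻¹⁹ = 3.780×10¹⁹, i.e. 3.780×10¹⁹/6.022×10²³ = 6.277×10⁻⁵ mol.
Photons absorbed: 0.806 × 6.277×10⁻⁵ = 5.059×10⁻⁵ mol.
Φ = 9.39×10⁻⁶ mol / 5.059×10⁻⁵ mol photons = 0.19.

Φ = 0.19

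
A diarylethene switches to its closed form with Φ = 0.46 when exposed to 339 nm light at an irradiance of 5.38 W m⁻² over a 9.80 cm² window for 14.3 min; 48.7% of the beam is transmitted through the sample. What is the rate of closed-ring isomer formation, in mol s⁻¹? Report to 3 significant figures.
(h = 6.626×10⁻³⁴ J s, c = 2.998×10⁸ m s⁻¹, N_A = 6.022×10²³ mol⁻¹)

Photon energy at 339 nm: hc/λ = (6.626×10⁻³⁴)(2.998×10⁸)/(339×10⁻⁹) = 5.860×10⁻¹⁹ J.
Energy delivered: (5.38 W m⁻²)(9.80×10⁻⁴ m²)(858 s) = 4.524 J.
Photons incident: 4.524 / 5.860×10⁻¹⁹ = 7.720×10¹⁸, i.e. 7.720×10¹⁸/6.022×10²³ = 1.282×10⁻⁵ mol.
Fraction absorbed: 1 − 48.7/100 = 0.5130.
Photons absorbed: 0.5130 × 1.282×10⁻⁵ = 6.577×10⁻⁶ mol.
Product formed: 0.46 × 6.577×10⁻⁶ = 3.025×10⁻⁶ mol.
Rate: 3.025×10⁻⁶ / 858 s = 3.53×10⁻⁹ mol s⁻¹.

3.53×10⁻⁹ mol s⁻¹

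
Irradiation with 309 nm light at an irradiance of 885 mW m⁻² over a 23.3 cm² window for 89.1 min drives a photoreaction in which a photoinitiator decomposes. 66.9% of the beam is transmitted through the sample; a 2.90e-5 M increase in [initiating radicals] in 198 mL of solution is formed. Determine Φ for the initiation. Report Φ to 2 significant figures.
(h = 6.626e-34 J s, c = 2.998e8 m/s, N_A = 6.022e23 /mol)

Φ = 0.61

Product: (2.90e-5 M)(0.198 L) = 5.742e-6 mol.
Photon energy at 309 nm: hc/λ = (6.626e-34)(2.998e8)/(309e-9) = 6.429e-19 J.
Energy delivered: (885 mW m⁻²)(23.3e-4 m²)(5346 s) = 11.02 J.
Photons incident: 11.02 / 6.429e-19 = 1.714e19, i.e. 1.714e19/6.022e23 = 2.846e-5 mol.
Fraction absorbed: 1 − 66.9/100 = 0.3310.
Photons absorbed: 0.3310 × 2.846e-5 = 9.420e-6 mol.
Φ = 5.742e-6 mol / 9.420e-6 mol photons = 0.61.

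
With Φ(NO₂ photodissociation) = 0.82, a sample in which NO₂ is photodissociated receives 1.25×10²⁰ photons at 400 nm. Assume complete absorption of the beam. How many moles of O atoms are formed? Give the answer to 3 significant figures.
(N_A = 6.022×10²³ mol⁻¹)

Moles of photons: 1.25×10²⁰ / 6.022×10²³ = 2.076×10⁻⁴ mol.
Product: Φ × n_abs = 0.82 × 2.076×10⁻⁴ = 1.702×10⁻⁴ mol.

1.70×10⁻⁴ mol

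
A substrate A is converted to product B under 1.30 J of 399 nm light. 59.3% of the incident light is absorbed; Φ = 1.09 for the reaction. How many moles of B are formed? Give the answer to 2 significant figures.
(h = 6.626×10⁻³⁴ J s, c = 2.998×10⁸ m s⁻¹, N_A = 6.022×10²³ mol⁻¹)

Photon energy at 399 nm: hc/λ = (6.626×10⁻³⁴)(2.998×10⁸)/(399×10⁻⁹) = 4.979×10⁻¹⁹ J.
Photons incident: 1.30 / 4.979×10⁻¹⁹ = 2.611×10¹⁸, i.e. 2.611×10¹⁸/6.022×10²³ = 4.336×10⁻⁶ mol.
Photons absorbed: 0.593 × 4.336×10⁻⁶ = 2.571×10⁻⁶ mol.
Product: Φ × n_abs = 1.09 × 2.571×10⁻⁶ = 2.802×10⁻⁶ mol.

2.8×10⁻⁶ mol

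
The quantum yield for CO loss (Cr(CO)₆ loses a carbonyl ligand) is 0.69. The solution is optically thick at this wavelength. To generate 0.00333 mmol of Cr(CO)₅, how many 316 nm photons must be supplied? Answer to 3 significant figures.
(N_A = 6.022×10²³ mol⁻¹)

2.91×10¹⁸ photons

Product: 0.00333 mmol = 3.33×10⁻⁶ mol.
Photons that must be absorbed: 3.33×10⁻⁶ / 0.69 = 4.826×10⁻⁶ mol.
Photon count: 4.826×10⁻⁶ × 6.022×10²³ = 2.91×10¹⁸.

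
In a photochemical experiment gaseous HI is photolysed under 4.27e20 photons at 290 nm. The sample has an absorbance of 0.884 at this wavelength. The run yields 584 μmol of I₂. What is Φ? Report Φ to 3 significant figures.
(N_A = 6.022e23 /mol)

Product: 584 μmol = 5.84e-4 mol.
Moles of photons: 4.27e20 / 6.022e23 = 7.091e-4 mol.
Fraction absorbed: 1 − 10^(−0.884) = 0.8694.
Photons absorbed: 0.8694 × 7.091e-4 = 6.165e-4 mol.
Φ = 5.84e-4 mol / 6.165e-4 mol photons = 0.947.

Φ = 0.947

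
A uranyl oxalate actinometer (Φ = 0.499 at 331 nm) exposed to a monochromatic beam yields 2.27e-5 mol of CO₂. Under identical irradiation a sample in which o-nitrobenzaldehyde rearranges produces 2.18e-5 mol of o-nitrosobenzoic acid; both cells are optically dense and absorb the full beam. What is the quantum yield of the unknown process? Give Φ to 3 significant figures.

Photons absorbed by the actinometer: 2.27e-5 / 0.499 = 4.549e-5 mol.
Φ(unknown) = 2.18e-5 / 4.549e-5 = 0.479.

Φ = 0.479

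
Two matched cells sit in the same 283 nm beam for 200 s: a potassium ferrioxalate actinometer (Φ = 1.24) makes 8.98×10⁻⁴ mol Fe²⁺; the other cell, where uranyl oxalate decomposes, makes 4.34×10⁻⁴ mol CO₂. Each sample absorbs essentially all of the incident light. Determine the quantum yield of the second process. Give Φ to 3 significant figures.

Photons absorbed by the actinometer: 8.98×10⁻⁴ / 1.24 = 7.242×10⁻⁴ mol.
Φ(unknown) = 4.34×10⁻⁴ / 7.242×10⁻⁴ = 0.599.

Φ = 0.599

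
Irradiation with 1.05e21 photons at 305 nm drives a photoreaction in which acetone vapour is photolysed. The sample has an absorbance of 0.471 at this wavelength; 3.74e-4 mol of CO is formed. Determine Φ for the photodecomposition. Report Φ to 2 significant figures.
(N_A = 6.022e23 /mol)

Moles of photons: 1.05e21 / 6.022e23 = 0.001744 mol.
Fraction absorbed: 1 − 10^(−0.471) = 0.6619.
Photons absorbed: 0.6619 × 0.001744 = 0.001154 mol.
Φ = 3.74e-4 mol / 0.001154 mol photons = 0.32.

Φ = 0.32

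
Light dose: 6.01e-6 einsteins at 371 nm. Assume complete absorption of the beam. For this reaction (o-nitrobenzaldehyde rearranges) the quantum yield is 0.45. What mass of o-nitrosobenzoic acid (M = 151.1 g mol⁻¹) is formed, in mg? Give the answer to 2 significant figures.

Product: Φ × n_abs = 0.45 × 6.01e-6 = 2.705e-6 mol.
Mass: 2.705e-6 × 151.1 = 4.087e-4 g = 0.41 mg.

0.41 mg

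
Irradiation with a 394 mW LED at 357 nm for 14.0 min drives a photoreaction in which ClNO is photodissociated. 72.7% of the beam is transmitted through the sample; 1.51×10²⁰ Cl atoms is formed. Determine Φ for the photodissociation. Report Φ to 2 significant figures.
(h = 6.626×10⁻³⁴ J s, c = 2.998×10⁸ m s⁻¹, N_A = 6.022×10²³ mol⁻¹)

Φ = 0.93

Product: 1.51×10²⁰ / 6.022×10²³ = 2.507×10⁻⁴ mol.
Photon energy at 357 nm: hc/λ = (6.626×10⁻³⁴)(2.998×10⁸)/(357×10⁻⁹) = 5.564×10⁻¹⁹ J.
Energy delivered: (394 mW)(840 s) = 331.0 J.
Photons incident: 331.0 / 5.564×10⁻¹⁹ = 5.949×10²⁰, i.e. 5.949×10²⁰/6.022×10²³ = 9.879×10⁻⁴ mol.
Fraction absorbed: 1 − 72.7/100 = 0.2730.
Photons absorbed: 0.2730 × 9.879×10⁻⁴ = 2.697×10⁻⁴ mol.
Φ = 2.507×10⁻⁴ mol / 2.697×10⁻⁴ mol photons = 0.93.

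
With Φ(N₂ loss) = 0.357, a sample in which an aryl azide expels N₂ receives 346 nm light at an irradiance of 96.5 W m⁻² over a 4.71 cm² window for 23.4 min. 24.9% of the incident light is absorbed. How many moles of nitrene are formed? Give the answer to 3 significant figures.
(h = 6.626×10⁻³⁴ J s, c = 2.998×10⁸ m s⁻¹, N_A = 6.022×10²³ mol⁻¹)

Photon energy at 346 nm: hc/λ = (6.626×10⁻³⁴)(2.998×10⁸)/(346×10⁻⁹) = 5.741×10⁻¹⁹ J.
Energy delivered: (96.5 W m⁻²)(4.71×10⁻⁴ m²)(1404 s) = 63.81 J.
Photons incident: 63.81 / 5.741×10⁻¹⁹ = 1.111×10²⁰, i.e. 1.111×10²⁰/6.022×10²³ = 1.845×10⁻⁴ mol.
Photons absorbed: 0.249 × 1.845×10⁻⁴ = 4.594×10⁻⁵ mol.
Product: Φ × n_abs = 0.357 × 4.594×10⁻⁵ = 1.640×10⁻⁵ mol.

1.64×10⁻⁵ mol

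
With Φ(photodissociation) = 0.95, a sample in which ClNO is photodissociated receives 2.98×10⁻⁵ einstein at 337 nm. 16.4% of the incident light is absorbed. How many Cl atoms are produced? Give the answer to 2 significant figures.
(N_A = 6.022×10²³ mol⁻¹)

Photons absorbed: 0.164 × 2.98×10⁻⁵ = 4.887×10⁻⁶ mol.
Product: Φ × n_abs = 0.95 × 4.887×10⁻⁶ = 4.643×10⁻⁶ mol.
As a count: 4.643×10⁻⁶ × 6.022×10²³ = 2.8×10¹⁸.

2.8×10¹⁸ atoms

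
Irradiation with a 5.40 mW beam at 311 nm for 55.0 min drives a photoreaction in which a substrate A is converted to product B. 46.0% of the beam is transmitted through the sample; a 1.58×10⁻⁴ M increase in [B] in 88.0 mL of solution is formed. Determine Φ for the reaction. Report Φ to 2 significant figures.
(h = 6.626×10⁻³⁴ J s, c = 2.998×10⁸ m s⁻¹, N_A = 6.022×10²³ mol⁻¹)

Product: (1.58×10⁻⁴ M)(0.088 L) = 1.390×10⁻⁵ mol.
Photon energy at 311 nm: hc/λ = (6.626×10⁻³⁴)(2.998×10⁸)/(311×10⁻⁹) = 6.387×10⁻¹⁹ J.
Energy delivered: (5.40 mW)(3300 s) = 17.82 J.
Photons incident: 17.82 / 6.387×10⁻¹⁹ = 2.790×10¹⁹, i.e. 2.790×10¹⁹/6.022×10²³ = 4.633×10⁻⁵ mol.
Fraction absorbed: 1 − 46.0/100 = 0.5400.
Photons absorbed: 0.5400 × 4.633×10⁻⁵ = 2.502×10⁻⁵ mol.
Φ = 1.390×10⁻⁵ mol / 2.502×10⁻⁵ mol photons = 0.56.

Φ = 0.56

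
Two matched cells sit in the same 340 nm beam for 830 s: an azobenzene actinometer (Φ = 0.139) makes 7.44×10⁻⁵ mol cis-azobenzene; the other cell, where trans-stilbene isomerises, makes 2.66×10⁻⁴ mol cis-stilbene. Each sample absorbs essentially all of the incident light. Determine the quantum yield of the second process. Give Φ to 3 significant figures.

Photons absorbed by the actinometer: 7.44×10⁻⁵ / 0.139 = 5.353×10⁻⁴ mol.
Φ(unknown) = 2.66×10⁻⁴ / 5.353×10⁻⁴ = 0.497.

Φ = 0.497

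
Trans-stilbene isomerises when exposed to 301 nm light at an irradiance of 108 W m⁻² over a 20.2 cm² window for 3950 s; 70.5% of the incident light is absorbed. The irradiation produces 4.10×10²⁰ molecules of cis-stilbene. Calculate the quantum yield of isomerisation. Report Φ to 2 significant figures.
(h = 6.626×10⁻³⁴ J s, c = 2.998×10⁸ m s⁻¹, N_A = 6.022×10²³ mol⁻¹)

Product: 4.10×10²⁰ / 6.022×10²³ = 6.808×10⁻⁴ mol.
Photon energy at 301 nm: hc/λ = (6.626×10⁻³⁴)(2.998×10⁸)/(301×10⁻⁹) = 6.600×10⁻¹⁹ J.
Energy delivered: (108 W m⁻²)(20.2×10⁻⁴ m²)(3950 s) = 861.7 J.
Photons incident: 861.7 / 6.600×10⁻¹⁹ = 1.306×10²¹, i.e. 1.306×10²¹/6.022×10²³ = 0.002169 mol.
Photons absorbed: 0.705 × 0.002169 = 0.001529 mol.
Φ = 6.808×10⁻⁴ mol / 0.001529 mol photons = 0.45.

Φ = 0.45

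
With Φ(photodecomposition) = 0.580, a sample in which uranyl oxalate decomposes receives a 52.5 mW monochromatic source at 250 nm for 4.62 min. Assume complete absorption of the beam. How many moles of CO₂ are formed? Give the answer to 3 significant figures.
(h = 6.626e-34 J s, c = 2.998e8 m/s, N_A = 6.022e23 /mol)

1.76e-5 mol

Photon energy at 250 nm: hc/λ = (6.626e-34)(2.998e8)/(250e-9) = 7.946e-19 J.
Energy delivered: (52.5 mW)(277.2 s) = 14.55 J.
Photons incident: 14.55 / 7.946e-19 = 1.831e19, i.e. 1.831e19/6.022e23 = 3.041e-5 mol.
Product: Φ × n_abs = 0.580 × 3.041e-5 = 1.764e-5 mol.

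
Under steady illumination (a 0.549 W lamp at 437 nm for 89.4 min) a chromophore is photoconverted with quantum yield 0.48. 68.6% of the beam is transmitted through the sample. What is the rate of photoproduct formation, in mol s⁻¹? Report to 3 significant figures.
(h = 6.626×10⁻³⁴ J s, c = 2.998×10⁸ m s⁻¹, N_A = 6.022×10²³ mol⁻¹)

Photon energy at 437 nm: hc/λ = (6.626×10⁻³⁴)(2.998×10⁸)/(437×10⁻⁹) = 4.546×10⁻¹⁹ J.
Energy delivered: (0.549 W)(5364 s) = 2945 J.
Photons incident: 2945 / 4.546×10⁻¹⁹ = 6.478×10²¹, i.e. 6.478×10²¹/6.022×10²³ = 0.01076 mol.
Fraction absorbed: 1 − 68.6/100 = 0.3140.
Photons absorbed: 0.3140 × 0.01076 = 0.003379 mol.
Product formed: 0.48 × 0.003379 = 0.001622 mol.
Rate: 0.001622 / 5364 s = 3.02×10⁻⁷ mol s⁻¹.

3.02×10⁻⁷ mol s⁻¹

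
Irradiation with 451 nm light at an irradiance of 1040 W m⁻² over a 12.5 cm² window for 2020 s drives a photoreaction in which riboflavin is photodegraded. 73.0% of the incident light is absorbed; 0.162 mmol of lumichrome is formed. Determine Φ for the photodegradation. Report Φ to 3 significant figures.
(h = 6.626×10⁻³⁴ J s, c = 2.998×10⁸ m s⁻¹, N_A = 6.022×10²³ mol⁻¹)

Product: 0.162 mmol = 1.62×10⁻⁴ mol.
Photon energy at 451 nm: hc/λ = (6.626×10⁻³⁴)(2.998×10⁸)/(451×10⁻⁹) = 4.405×10⁻¹⁹ J.
Energy delivered: (1040 W m⁻²)(12.5×10⁻⁴ m²)(2020 s) = 2626 J.
Photons incident: 2626 / 4.405×10⁻¹⁹ = 5.961×10²¹, i.e. 5.961×10²¹/6.022×10²³ = 0.009899 mol.
Photons absorbed: 0.730 × 0.009899 = 0.007226 mol.
Φ = 1.62×10⁻⁴ mol / 0.007226 mol photons = 0.0224.

Φ = 0.0224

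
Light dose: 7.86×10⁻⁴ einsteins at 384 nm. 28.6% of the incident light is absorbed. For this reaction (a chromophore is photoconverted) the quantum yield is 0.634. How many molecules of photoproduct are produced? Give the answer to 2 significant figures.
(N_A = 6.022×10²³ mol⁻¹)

8.6×10¹⁹ molecules

Photons absorbed: 0.286 × 7.86×10⁻⁴ = 2.248×10⁻⁴ mol.
Product: Φ × n_abs = 0.634 × 2.248×10⁻⁴ = 1.425×10⁻⁴ mol.
As a count: 1.425×10⁻⁴ × 6.022×10²³ = 8.6×10¹⁹.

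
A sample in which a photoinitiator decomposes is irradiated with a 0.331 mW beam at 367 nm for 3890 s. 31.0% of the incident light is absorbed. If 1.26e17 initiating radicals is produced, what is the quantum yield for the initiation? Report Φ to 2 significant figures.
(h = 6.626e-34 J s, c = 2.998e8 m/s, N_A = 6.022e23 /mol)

Φ = 0.17

Product: 1.26e17 / 6.022e23 = 2.092e-7 mol.
Photon energy at 367 nm: hc/λ = (6.626e-34)(2.998e8)/(367e-9) = 5.413e-19 J.
Energy delivered: (0.331 mW)(3890 s) = 1.288 J.
Photons incident: 1.288 / 5.413e-19 = 2.379e18, i.e. 2.379e18/6.022e23 = 3.951e-6 mol.
Photons absorbed: 0.310 × 3.951e-6 = 1.225e-6 mol.
Φ = 2.092e-7 mol / 1.225e-6 mol photons = 0.17.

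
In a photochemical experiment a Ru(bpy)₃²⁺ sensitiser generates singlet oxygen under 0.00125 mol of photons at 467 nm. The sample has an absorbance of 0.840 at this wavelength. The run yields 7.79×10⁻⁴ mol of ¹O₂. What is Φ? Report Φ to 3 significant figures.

Fraction absorbed: 1 − 10^(−0.840) = 0.8555.
Photons absorbed: 0.8555 × 0.00125 = 0.001069 mol.
Φ = 7.79×10⁻⁴ mol / 0.001069 mol photons = 0.729.

Φ = 0.729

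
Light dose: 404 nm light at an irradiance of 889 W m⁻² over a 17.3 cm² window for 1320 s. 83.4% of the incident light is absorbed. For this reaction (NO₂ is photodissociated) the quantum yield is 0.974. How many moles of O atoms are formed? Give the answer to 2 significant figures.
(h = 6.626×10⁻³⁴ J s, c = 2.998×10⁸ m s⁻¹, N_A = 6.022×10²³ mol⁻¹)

Photon energy at 404 nm: hc/λ = (6.626×10⁻³⁴)(2.998×10⁸)/(404×10⁻⁹) = 4.917×10⁻¹⁹ J.
Energy delivered: (889 W m⁻²)(17.3×10⁻⁴ m²)(1320 s) = 2030 J.
Photons incident: 2030 / 4.917×10⁻¹⁹ = 4.129×10²¹, i.e. 4.129×10²¹/6.022×10²³ = 0.006857 mol.
Photons absorbed: 0.834 × 0.006857 = 0.005719 mol.
Product: Φ × n_abs = 0.974 × 0.005719 = 0.005570 mol.

0.0056 mol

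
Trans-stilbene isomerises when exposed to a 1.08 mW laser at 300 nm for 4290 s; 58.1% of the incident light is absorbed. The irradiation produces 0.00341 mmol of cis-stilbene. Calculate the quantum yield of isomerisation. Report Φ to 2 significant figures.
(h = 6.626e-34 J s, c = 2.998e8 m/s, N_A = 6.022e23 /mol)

Φ = 0.51

Product: 0.00341 mmol = 3.41e-6 mol.
Photon energy at 300 nm: hc/λ = (6.626e-34)(2.998e8)/(300e-9) = 6.622e-19 J.
Energy delivered: (1.08 mW)(4290 s) = 4.633 J.
Photons incident: 4.633 / 6.622e-19 = 6.996e18, i.e. 6.996e18/6.022e23 = 1.162e-5 mol.
Photons absorbed: 0.581 × 1.162e-5 = 6.751e-6 mol.
Φ = 3.41e-6 mol / 6.751e-6 mol photons = 0.51.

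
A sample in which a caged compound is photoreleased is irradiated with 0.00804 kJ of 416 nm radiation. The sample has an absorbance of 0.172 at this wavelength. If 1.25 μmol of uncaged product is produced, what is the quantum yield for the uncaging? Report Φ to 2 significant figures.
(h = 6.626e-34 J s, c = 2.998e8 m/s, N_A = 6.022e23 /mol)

Product: 1.25 μmol = 1.25e-6 mol.
Photon energy at 416 nm: hc/λ = (6.626e-34)(2.998e8)/(416e-9) = 4.775e-19 J.
Incident energy: 0.00804 kJ = 8.04 J.
Photons incident: 8.04 / 4.775e-19 = 1.684e19, i.e. 1.684e19/6.022e23 = 2.796e-5 mol.
Fraction absorbed: 1 − 10^(−0.172) = 0.3270.
Photons absorbed: 0.3270 × 2.796e-5 = 9.143e-6 mol.
Φ = 1.25e-6 mol / 9.143e-6 mol photons = 0.14.

Φ = 0.14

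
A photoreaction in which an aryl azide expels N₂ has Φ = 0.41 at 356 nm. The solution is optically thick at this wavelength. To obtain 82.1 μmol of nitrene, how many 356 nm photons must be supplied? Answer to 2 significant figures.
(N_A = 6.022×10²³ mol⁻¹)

Product: 82.1 μmol = 8.21×10⁻⁵ mol.
Photons that must be absorbed: 8.21×10⁻⁵ / 0.41 = 2.002×10⁻⁴ mol.
Photon count: 2.002×10⁻⁴ × 6.022×10²³ = 1.2×10²⁰.

1.2×10²⁰ photons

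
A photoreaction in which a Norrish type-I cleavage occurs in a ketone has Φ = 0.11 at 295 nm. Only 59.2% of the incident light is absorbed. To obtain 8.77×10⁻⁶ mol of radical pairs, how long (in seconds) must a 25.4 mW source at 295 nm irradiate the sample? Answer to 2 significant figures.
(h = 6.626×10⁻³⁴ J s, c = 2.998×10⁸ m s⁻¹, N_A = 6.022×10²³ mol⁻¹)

t ≈ 2200 s

Photons that must be absorbed: 8.77×10⁻⁶ / 0.11 = 7.973×10⁻⁵ mol.
Incident photons needed: 7.973×10⁻⁵ / 0.592 = 1.347×10⁻⁴ mol.
Photon energy: hc/λ = 6.734×10⁻¹⁹ J; per mole, 4.055×10⁵ J mol⁻¹.
Energy required: 1.347×10⁻⁴ × 4.055×10⁵ = 54.62 J.
Time: 54.62 J / 0.0254 W = 2200 s.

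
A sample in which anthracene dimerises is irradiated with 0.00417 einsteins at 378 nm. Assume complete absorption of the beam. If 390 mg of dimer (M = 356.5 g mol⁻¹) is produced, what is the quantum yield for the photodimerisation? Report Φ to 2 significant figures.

Φ = 0.26

Product: 390 mg / 356.5 g mol⁻¹ = 0.001094 mol.
Φ = 0.001094 mol / 0.00417 mol photons = 0.26.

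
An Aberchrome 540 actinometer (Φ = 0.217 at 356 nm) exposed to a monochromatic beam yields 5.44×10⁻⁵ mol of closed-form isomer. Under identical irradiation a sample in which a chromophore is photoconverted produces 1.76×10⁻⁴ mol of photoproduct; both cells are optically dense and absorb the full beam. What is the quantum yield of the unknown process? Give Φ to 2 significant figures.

Photons absorbed by the actinometer: 5.44×10⁻⁵ / 0.217 = 2.507×10⁻⁴ mol.
Φ(unknown) = 1.76×10⁻⁴ / 2.507×10⁻⁴ = 0.70.

Φ = 0.70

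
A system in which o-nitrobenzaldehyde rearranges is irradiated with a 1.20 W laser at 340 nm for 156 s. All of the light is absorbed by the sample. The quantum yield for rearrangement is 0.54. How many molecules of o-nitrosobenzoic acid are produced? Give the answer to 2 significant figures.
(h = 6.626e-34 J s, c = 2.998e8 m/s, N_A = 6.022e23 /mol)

1.7e20 molecules

Photon energy at 340 nm: hc/λ = (6.626e-34)(2.998e8)/(340e-9) = 5.843e-19 J.
Energy delivered: (1.20 W)(156 s) = 187.2 J.
Photons incident: 187.2 / 5.843e-19 = 3.204e20, i.e. 3.204e20/6.022e23 = 5.320e-4 mol.
Product: Φ × n_abs = 0.54 × 5.320e-4 = 2.873e-4 mol.
As a count: 2.873e-4 × 6.022e23 = 1.7e20.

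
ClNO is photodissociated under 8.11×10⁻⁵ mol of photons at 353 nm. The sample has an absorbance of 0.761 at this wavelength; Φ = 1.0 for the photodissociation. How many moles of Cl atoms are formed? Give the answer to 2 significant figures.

6.7×10⁻⁵ mol

Fraction absorbed: 1 − 10^(−0.761) = 0.8266.
Photons absorbed: 0.8266 × 8.11×10⁻⁵ = 6.704×10⁻⁵ mol.
Product: Φ × n_abs = 1.0 × 6.704×10⁻⁵ = 6.704×10⁻⁵ mol.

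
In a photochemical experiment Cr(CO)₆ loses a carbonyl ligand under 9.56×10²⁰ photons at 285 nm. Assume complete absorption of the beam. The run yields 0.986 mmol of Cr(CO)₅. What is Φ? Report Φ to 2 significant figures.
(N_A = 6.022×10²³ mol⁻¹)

Φ = 0.62

Product: 0.986 mmol = 9.86×10⁻⁴ mol.
Moles of photons: 9.56×10²⁰ / 6.022×10²³ = 0.001588 mol.
Φ = 9.86×10⁻⁴ mol / 0.001588 mol photons = 0.62.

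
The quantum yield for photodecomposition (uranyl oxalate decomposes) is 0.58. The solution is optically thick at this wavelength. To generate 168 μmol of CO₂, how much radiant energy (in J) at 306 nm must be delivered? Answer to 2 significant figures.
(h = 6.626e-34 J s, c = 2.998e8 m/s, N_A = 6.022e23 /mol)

110 J

Product: 168 μmol = 1.68e-4 mol.
Photons that must be absorbed: 1.68e-4 / 0.58 = 2.897e-4 mol.
Photon energy: hc/λ = 6.492e-19 J; per mole, 3.909e5 J mol⁻¹.
Energy required: 2.897e-4 × 3.909e5 = 110 J.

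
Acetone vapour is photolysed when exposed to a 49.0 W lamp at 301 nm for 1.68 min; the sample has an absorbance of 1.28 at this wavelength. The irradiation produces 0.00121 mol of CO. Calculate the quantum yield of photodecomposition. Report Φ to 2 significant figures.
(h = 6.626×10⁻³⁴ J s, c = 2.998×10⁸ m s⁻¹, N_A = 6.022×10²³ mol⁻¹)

Photon energy at 301 nm: hc/λ = (6.626×10⁻³⁴)(2.998×10⁸)/(301×10⁻⁹) = 6.600×10⁻¹⁹ J.
Energy delivered: (49.0 W)(100.8 s) = 4939 J.
Photons incident: 4939 / 6.600×10⁻¹⁹ = 7.483×10²¹, i.e. 7.483×10²¹/6.022×10²³ = 0.01243 mol.
Fraction absorbed: 1 − 10^(−1.28) = 0.9475.
Photons absorbed: 0.9475 × 0.01243 = 0.01178 mol.
Φ = 0.00121 mol / 0.01178 mol photons = 0.10.

Φ = 0.10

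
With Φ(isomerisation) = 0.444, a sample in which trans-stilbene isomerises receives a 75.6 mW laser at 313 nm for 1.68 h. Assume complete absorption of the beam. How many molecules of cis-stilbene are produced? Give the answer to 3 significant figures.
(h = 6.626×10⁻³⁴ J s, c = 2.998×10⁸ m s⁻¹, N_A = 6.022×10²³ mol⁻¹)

Photon energy at 313 nm: hc/λ = (6.626×10⁻³⁴)(2.998×10⁸)/(313×10⁻⁹) = 6.347×10⁻¹⁹ J.
Energy delivered: (75.6 mW)(6048 s) = 457.2 J.
Photons incident: 457.2 / 6.347×10⁻¹⁹ = 7.203×10²⁰, i.e. 7.203×10²⁰/6.022×10²³ = 0.001196 mol.
Product: Φ × n_abs = 0.444 × 0.001196 = 5.310×10⁻⁴ mol.
As a count: 5.310×10⁻⁴ × 6.022×10²³ = 3.20×10²⁰.

3.20×10²⁰ molecules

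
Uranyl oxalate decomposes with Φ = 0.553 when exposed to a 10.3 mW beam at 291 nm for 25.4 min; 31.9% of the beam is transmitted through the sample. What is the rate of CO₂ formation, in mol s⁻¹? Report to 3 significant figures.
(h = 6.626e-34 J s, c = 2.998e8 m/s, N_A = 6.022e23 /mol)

Photon energy at 291 nm: hc/λ = (6.626e-34)(2.998e8)/(291e-9) = 6.826e-19 J.
Energy delivered: (10.3 mW)(1524 s) = 15.70 J.
Photons incident: 15.70 / 6.826e-19 = 2.300e19, i.e. 2.300e19/6.022e23 = 3.819e-5 mol.
Fraction absorbed: 1 − 31.9/100 = 0.6810.
Photons absorbed: 0.6810 × 3.819e-5 = 2.601e-5 mol.
Product formed: 0.553 × 2.601e-5 = 1.438e-5 mol.
Rate: 1.438e-5 / 1524 s = 9.44e-9 mol s⁻¹.

9.44e-9 mol s⁻¹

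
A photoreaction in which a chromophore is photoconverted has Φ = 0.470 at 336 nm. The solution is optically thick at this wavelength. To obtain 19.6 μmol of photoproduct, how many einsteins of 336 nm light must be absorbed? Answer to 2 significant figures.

4.2×10⁻⁵ einstein

Product: 19.6 μmol = 1.96×10⁻⁵ mol.
Photons that must be absorbed: 1.96×10⁻⁵ / 0.470 = 4.170×10⁻⁵ mol.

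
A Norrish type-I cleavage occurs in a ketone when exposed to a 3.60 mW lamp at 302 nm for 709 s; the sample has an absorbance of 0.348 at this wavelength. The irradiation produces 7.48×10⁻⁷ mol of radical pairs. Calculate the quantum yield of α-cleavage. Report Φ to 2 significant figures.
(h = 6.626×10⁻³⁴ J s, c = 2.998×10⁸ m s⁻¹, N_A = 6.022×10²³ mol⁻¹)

Φ = 0.21

Photon energy at 302 nm: hc/λ = (6.626×10⁻³⁴)(2.998×10⁸)/(302×10⁻⁹) = 6.578×10⁻¹⁹ J.
Energy delivered: (3.60 mW)(709 s) = 2.552 J.
Photons incident: 2.552 / 6.578×10⁻¹⁹ = 3.880×10¹⁸, i.e. 3.880×10¹⁸/6.022×10²³ = 6.443×10⁻⁶ mol.
Fraction absorbed: 1 − 10^(−0.348) = 0.5513.
Photons absorbed: 0.5513 × 6.443×10⁻⁶ = 3.552×10⁻⁶ mol.
Φ = 7.48×10⁻⁷ mol / 3.552×10⁻⁶ mol photons = 0.21.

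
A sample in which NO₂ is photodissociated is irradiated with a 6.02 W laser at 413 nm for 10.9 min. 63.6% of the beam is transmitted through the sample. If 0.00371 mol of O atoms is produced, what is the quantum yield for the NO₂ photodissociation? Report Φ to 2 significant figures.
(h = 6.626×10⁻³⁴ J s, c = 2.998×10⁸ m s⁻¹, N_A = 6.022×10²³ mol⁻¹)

Φ = 0.75

Photon energy at 413 nm: hc/λ = (6.626×10⁻³⁴)(2.998×10⁸)/(413×10⁻⁹) = 4.810×10⁻¹⁹ J.
Energy delivered: (6.02 W)(654 s) = 3937 J.
Photons incident: 3937 / 4.810×10⁻¹⁹ = 8.185×10²¹, i.e. 8.185×10²¹/6.022×10²³ = 0.01359 mol.
Fraction absorbed: 1 − 63.6/100 = 0.3640.
Photons absorbed: 0.3640 × 0.01359 = 0.004947 mol.
Φ = 0.00371 mol / 0.004947 mol photons = 0.75.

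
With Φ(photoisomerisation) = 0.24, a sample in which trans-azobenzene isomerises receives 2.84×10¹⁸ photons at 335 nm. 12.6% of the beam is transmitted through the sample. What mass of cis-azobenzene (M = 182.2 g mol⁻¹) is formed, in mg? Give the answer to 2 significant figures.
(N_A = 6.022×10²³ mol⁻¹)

Moles of photons: 2.84×10¹⁸ / 6.022×10²³ = 4.716×10⁻⁶ mol.
Fraction absorbed: 1 − 12.6/100 = 0.8740.
Photons absorbed: 0.8740 × 4.716×10⁻⁶ = 4.122×10⁻⁶ mol.
Product: Φ × n_abs = 0.24 × 4.122×10⁻⁶ = 9.893×10⁻⁷ mol.
Mass: 9.893×10⁻⁷ × 182.2 = 1.803×10⁻⁴ g = 0.18 mg.

0.18 mg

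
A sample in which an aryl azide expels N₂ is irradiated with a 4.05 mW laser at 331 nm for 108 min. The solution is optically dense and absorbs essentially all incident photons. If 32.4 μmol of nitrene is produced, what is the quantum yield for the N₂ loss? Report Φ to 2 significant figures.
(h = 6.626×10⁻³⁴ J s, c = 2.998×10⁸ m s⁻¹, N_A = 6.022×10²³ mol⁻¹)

Product: 32.4 μmol = 3.24×10⁻⁵ mol.
Photon energy at 331 nm: hc/λ = (6.626×10⁻³⁴)(2.998×10⁸)/(331×10⁻⁹) = 6.001×10⁻¹⁹ J.
Energy delivered: (4.05 mW)(6480 s) = 26.24 J.
Photons incident: 26.24 / 6.001×10⁻¹⁹ = 4.373×10¹⁹, i.e. 4.373×10¹⁹/6.022×10²³ = 7.262×10⁻⁵ mol.
Φ = 3.24×10⁻⁵ mol / 7.262×10⁻⁵ mol photons = 0.45.

Φ = 0.45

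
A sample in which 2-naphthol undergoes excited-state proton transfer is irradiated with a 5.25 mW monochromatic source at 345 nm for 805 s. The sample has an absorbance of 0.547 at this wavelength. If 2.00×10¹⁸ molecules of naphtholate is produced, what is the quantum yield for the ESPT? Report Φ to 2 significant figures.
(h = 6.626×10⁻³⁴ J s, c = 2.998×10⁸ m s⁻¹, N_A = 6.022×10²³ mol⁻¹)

Φ = 0.38

Product: 2.00×10¹⁸ / 6.022×10²³ = 3.321×10⁻⁶ mol.
Photon energy at 345 nm: hc/λ = (6.626×10⁻³⁴)(2.998×10⁸)/(345×10⁻⁹) = 5.758×10⁻¹⁹ J.
Energy delivered: (5.25 mW)(805 s) = 4.226 J.
Photons incident: 4.226 / 5.758×10⁻¹⁹ = 7.339×10¹⁸, i.e. 7.339×10¹⁸/6.022×10²³ = 1.219×10⁻⁵ mol.
Fraction absorbed: 1 − 10^(−0.547) = 0.7162.
Photons absorbed: 0.7162 × 1.219×10⁻⁵ = 8.730×10⁻⁶ mol.
Φ = 3.321×10⁻⁶ mol / 8.730×10⁻⁶ mol photons = 0.38.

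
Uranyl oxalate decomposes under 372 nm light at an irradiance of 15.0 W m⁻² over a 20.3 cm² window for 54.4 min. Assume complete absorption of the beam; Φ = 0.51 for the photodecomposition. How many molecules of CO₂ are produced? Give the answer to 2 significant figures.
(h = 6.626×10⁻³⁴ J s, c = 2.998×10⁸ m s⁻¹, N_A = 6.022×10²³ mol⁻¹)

9.5×10¹⁹ molecules

Photon energy at 372 nm: hc/λ = (6.626×10⁻³⁴)(2.998×10⁸)/(372×10⁻⁹) = 5.340×10⁻¹⁹ J.
Energy delivered: (15.0 W m⁻²)(20.3×10⁻⁴ m²)(3264 s) = 99.39 J.
Photons incident: 99.39 / 5.340×10⁻¹⁹ = 1.861×10²⁰, i.e. 1.861×10²⁰/6.022×10²³ = 3.090×10⁻⁴ mol.
Product: Φ × n_abs = 0.51 × 3.090×10⁻⁴ = 1.576×10⁻⁴ mol.
As a count: 1.576×10⁻⁴ × 6.022×10²³ = 9.5×10¹⁹.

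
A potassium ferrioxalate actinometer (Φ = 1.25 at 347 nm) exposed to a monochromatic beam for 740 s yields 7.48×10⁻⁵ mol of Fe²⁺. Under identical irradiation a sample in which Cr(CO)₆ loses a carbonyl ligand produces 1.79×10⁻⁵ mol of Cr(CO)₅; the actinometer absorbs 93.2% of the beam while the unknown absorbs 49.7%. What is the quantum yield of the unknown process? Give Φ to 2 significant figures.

Φ = 0.56

Photons absorbed by the actinometer: 7.48×10⁻⁵ / 1.25 = 5.984×10⁻⁵ mol.
Incident flux: 5.984×10⁻⁵ / 0.932 = 6.421×10⁻⁵ einstein.
Absorbed by unknown: 0.497 × 6.421×10⁻⁵ = 3.191×10⁻⁵ mol.
Φ(unknown) = 1.79×10⁻⁵ / 3.191×10⁻⁵ = 0.56.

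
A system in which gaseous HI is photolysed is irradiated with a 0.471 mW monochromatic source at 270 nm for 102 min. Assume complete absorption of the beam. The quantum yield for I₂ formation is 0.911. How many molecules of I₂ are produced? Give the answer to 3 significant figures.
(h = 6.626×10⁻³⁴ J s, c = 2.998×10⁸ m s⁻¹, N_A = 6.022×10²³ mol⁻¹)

3.57×10¹⁸ molecules

Photon energy at 270 nm: hc/λ = (6.626×10⁻³⁴)(2.998×10⁸)/(270×10⁻⁹) = 7.357×10⁻¹⁹ J.
Energy delivered: (0.471 mW)(6120 s) = 2.883 J.
Photons incident: 2.883 / 7.357×10⁻¹⁹ = 3.919×10¹⁸, i.e. 3.919×10¹⁸/6.022×10²³ = 6.508×10⁻⁶ mol.
Product: Φ × n_abs = 0.911 × 6.508×10⁻⁶ = 5.929×10⁻⁶ mol.
As a count: 5.929×10⁻⁶ × 6.022×10²³ = 3.57×10¹⁸.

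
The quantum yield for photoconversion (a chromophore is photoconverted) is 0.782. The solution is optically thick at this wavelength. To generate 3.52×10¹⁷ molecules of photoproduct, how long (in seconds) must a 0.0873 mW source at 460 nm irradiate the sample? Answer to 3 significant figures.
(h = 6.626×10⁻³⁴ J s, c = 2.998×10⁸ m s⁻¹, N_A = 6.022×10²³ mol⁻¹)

Product: 3.52×10¹⁷ / 6.022×10²³ = 5.845×10⁻⁷ mol.
Photons that must be absorbed: 5.845×10⁻⁷ / 0.782 = 7.474×10⁻⁷ mol.
Photon energy: hc/λ = 4.318×10⁻¹⁹ J; per mole, 2.600×10⁵ J mol⁻¹.
Energy required: 7.474×10⁻⁷ × 2.600×10⁵ = 0.1943 J.
Time: 0.1943 J / 8.73e-05 W = 2230 s.

t ≈ 2230 s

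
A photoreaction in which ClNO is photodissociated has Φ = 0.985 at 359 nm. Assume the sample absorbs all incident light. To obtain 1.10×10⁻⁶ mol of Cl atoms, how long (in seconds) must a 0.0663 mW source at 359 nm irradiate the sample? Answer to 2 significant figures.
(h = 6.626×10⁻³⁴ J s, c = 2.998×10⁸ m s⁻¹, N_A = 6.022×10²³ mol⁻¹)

t ≈ 5600 s

Photons that must be absorbed: 1.10×10⁻⁶ / 0.985 = 1.117×10⁻⁶ mol.
Photon energy: hc/λ = 5.533×10⁻¹⁹ J; per mole, 3.332×10⁵ J mol⁻¹.
Energy required: 1.117×10⁻⁶ × 3.332×10⁵ = 0.3722 J.
Time: 0.3722 J / 6.63e-05 W = 5600 s.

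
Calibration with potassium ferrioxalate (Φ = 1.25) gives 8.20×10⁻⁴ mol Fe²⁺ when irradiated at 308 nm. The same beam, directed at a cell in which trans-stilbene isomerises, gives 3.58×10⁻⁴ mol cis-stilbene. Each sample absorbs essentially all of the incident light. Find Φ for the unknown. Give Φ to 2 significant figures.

Photons absorbed by the actinometer: 8.20×10⁻⁴ / 1.25 = 6.560×10⁻⁴ mol.
Φ(unknown) = 3.58×10⁻⁴ / 6.560×10⁻⁴ = 0.55.

Φ = 0.55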